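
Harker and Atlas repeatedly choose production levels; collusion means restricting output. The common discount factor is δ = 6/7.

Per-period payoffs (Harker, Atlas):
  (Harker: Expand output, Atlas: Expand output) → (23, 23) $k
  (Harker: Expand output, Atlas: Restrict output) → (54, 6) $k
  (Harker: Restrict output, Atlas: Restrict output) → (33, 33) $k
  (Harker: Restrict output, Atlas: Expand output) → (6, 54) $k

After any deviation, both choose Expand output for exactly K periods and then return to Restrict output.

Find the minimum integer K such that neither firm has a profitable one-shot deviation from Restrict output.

No profitable deviation requires (33−23)(δ+…+δ^K) ≥ 54−33, i.e. δ+…+δ^K ≥ 21/10 ≈ 2.1000.
With δ = 6/7, the partial sums are K=1: 0.8571, K=2: 1.5918, K=3: 2.2216.
K = 3 is the first length at which the sum reaches 2.1000.

3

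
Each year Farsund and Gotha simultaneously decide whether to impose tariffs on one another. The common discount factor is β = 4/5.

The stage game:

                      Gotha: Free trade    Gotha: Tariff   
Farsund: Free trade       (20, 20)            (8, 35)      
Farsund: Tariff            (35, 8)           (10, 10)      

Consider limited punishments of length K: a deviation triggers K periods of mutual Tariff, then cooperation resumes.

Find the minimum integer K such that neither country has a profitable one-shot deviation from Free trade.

3

IC: β(1−β^K)/(1−β) ≥ (35−20)/(20−10) = 3/2.
With β = 4/5: need 1 − β^K ≥ 3/2·(1−4/5)/(4/5), i.e. β^K ≤ 0.6250.
Since (4/5)^2 = 0.6400 and (4/5)^3 = 0.5120, the smallest such K is 3.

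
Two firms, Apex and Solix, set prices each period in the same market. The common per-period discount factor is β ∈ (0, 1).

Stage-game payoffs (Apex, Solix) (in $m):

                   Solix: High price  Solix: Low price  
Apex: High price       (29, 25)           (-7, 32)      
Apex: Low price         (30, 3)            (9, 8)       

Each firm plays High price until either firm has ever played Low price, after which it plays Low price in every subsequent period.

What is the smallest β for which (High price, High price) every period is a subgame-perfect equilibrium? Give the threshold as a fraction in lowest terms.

Apex's threshold: (30−29)/(30−9) = 1/21.
Solix's threshold: (32−25)/(32−8) = 7/24.
1/21 < 7/24, so Solix binds and β* = 7/24.

7/24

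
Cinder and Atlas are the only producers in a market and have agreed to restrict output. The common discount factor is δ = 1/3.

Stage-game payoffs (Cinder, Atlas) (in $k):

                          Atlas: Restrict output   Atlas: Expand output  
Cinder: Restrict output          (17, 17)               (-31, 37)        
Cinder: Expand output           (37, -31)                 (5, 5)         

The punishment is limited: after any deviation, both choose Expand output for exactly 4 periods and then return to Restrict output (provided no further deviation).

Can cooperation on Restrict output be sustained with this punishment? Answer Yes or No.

Comparing payoff streams over the 5 periods until play realigns: cooperate → 17(1+δ+…+δ^4); deviate → 37 + 5(δ+…+δ^4).
Cooperation is sustained iff (17−5)(δ+…+δ^4) ≥ 37−17.
δ+…+δ^4 = 1/3·(1−(1/3)^4)/(1−1/3) = 0.4938, and (37−17)/(17−5) = 1.6667.
0.4938 < 1.6667, so cooperation is not sustainable.

No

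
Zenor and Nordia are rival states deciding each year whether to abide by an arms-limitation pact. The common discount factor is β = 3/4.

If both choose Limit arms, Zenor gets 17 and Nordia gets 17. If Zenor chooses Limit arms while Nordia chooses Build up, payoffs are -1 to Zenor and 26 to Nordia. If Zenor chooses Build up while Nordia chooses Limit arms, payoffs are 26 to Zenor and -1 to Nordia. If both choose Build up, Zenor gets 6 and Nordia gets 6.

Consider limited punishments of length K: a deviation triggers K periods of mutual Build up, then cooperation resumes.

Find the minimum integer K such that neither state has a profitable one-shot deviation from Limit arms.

2

Need Σ_{k=1}^{K} β^k ≥ (26−17)/(17−6) = 0.8182 at β = 3/4.
At K = 1 the sum is 0.7500 < 0.8182; at K = 2 it is 1.3125 ≥ 0.8182.
So the minimum punishment length is K = 2.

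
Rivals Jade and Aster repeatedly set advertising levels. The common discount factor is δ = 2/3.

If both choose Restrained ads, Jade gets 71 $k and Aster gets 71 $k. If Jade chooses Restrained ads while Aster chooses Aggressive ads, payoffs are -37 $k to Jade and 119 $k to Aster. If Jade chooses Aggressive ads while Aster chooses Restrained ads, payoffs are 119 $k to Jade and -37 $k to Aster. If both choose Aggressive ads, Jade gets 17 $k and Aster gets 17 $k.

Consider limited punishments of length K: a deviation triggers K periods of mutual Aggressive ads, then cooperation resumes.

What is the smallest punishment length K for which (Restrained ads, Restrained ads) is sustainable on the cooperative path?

2

No profitable deviation requires (71−17)(δ+…+δ^K) ≥ 119−71, i.e. δ+…+δ^K ≥ 8/9 ≈ 0.8889.
With δ = 2/3, the partial sums are K=1: 0.6667, K=2: 1.1111.
K = 2 is the first length at which the sum reaches 0.8889.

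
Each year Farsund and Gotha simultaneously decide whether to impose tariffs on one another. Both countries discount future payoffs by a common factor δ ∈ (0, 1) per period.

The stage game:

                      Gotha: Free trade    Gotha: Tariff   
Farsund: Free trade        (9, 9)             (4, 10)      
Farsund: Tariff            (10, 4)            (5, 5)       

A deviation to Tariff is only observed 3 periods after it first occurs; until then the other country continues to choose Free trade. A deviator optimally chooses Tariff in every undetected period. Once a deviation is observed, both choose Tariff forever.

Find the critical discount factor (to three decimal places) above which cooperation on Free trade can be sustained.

0.585

The best deviation is to choose Tariff for all 3 undetected periods, earning 10 each, then 5 forever once detected.
Deviation value: 10(1−δ^3)/(1−δ) + 5δ^3/(1−δ); cooperation value: 9/(1−δ).
IC: 9 ≥ 10(1−δ^3) + 5δ^3 = 10 − 5δ^3.
So δ^3 ≥ 1/5, giving δ ≥ (1/5)^(1/3) ≈ 0.585.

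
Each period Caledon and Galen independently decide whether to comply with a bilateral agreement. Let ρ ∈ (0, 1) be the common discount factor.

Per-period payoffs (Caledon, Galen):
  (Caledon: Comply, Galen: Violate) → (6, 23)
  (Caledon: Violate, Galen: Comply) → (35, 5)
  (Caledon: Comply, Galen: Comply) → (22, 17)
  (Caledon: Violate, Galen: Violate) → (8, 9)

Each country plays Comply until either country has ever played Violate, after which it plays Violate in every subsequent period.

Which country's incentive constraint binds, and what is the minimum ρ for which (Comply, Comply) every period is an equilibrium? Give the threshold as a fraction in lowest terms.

Caledon: cooperation gives 22 each period; deviation gives 35 once then 8 forever.
  22/(1−ρ) ≥ 35 + 8ρ/(1−ρ) ⇒ ρ ≥ 13/27.
Galen: cooperation gives 17 each period; deviation gives 23 once then 9 forever.
  ρ ≥ 6/14 = 3/7.
Both must hold, so the binding constraint is Caledon's: ρ ≥ 13/27.

Caledon; ρ ≥ 13/27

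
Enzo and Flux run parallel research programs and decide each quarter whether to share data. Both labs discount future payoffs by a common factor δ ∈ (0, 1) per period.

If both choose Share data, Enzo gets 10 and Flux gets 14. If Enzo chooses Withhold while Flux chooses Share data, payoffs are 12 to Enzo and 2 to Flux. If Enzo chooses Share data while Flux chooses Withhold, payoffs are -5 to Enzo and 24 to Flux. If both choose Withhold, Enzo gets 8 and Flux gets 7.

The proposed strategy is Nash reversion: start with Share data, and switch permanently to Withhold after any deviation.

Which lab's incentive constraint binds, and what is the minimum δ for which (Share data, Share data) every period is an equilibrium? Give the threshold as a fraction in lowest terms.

Flux; δ ≥ 10/17

Enzo: cooperation gives 10 each period; deviation gives 12 once then 8 forever.
  10/(1−δ) ≥ 12 + 8δ/(1−δ) ⇒ δ ≥ 2/4 = 1/2.
Flux: cooperation gives 14 each period; deviation gives 24 once then 7 forever.
  δ ≥ 10/17.
Both must hold, so the binding constraint is Flux's: δ ≥ 10/17.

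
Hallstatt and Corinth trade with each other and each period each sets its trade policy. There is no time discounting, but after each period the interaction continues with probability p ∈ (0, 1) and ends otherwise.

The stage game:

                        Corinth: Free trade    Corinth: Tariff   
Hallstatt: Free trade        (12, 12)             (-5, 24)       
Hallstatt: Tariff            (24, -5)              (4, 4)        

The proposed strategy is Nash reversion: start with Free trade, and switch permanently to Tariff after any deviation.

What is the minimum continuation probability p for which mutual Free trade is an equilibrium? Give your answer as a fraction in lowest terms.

With no time discounting, the continuation probability p plays the role of the discount factor.
Grim-trigger IC: 12/(1−p) ≥ 24 + 4p/(1−p) ⇒ p ≥ (24−12)/(24−4) = 3/5.

3/5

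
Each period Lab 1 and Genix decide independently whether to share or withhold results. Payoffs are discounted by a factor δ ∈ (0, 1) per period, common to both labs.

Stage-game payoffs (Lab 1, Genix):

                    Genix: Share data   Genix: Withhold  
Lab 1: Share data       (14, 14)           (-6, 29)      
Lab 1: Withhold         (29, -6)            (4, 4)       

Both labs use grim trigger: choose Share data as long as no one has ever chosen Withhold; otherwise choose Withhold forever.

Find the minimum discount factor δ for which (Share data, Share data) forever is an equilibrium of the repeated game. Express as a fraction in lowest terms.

3/5

Cooperation forever yields 14 each period: 14/(1−δ).
Deviating yields 29 once, then 4 forever: 29 + 4δ/(1−δ).
No profitable deviation requires 14/(1−δ) ≥ 29 + 4δ/(1−δ).
Multiplying by (1−δ): 14 ≥ 29(1−δ) + 4δ = 29 − 25δ.
So 25δ ≥ 15, i.e. δ ≥ 15/25 = 3/5.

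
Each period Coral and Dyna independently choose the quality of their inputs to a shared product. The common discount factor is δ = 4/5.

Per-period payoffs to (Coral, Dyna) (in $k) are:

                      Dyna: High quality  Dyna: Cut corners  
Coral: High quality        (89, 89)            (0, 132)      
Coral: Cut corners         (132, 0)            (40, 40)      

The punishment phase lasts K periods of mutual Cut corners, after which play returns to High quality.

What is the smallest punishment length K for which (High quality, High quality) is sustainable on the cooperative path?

IC: δ(1−δ^K)/(1−δ) ≥ (132−89)/(89−40) = 43/49.
With δ = 4/5: need 1 − δ^K ≥ 43/49·(1−4/5)/(4/5), i.e. δ^K ≤ 0.7806.
Since (4/5)^1 = 0.8000 and (4/5)^2 = 0.6400, the smallest such K is 2.

2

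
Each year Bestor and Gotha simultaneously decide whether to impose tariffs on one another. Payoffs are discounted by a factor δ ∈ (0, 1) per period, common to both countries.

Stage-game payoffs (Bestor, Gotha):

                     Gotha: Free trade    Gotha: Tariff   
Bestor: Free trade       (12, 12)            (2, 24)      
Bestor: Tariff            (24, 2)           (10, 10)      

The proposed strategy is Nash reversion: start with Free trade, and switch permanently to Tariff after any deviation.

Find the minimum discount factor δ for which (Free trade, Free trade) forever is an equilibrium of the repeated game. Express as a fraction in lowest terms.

6/7

Under grim trigger the critical discount factor is (T−C)/(T−P) with T = 24, C = 12, P = 10.
δ* = (24−12)/(24−10) = 12/14 = 6/7.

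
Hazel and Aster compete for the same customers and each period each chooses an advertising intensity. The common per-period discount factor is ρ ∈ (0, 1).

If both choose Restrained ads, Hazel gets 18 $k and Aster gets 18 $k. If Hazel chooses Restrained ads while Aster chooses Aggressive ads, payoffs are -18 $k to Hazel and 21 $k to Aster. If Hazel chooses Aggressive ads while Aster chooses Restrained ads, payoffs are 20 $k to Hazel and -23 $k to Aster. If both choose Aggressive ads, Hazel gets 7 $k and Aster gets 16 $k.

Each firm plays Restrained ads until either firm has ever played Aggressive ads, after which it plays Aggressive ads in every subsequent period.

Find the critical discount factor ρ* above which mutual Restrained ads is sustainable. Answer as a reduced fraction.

3/5

Hazel's threshold: (20−18)/(20−7) = 2/13.
Aster's threshold: (21−18)/(21−16) = 3/5.
2/13 < 3/5, so Aster binds and ρ* = 3/5.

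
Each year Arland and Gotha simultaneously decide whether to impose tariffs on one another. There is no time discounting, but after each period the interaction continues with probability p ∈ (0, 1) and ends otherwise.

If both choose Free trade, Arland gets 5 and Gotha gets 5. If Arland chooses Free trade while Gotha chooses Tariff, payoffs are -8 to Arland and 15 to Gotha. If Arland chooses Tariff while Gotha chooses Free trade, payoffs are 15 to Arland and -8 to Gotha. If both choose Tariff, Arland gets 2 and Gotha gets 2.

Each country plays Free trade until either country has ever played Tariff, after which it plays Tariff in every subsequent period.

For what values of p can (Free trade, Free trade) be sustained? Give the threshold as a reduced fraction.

10/13

Expected cooperation value is 5 + p·5 + p²·5 + … = 5/(1−p); deviation gives 15 + p·2/(1−p).
5 ≥ 15(1−p) + 2p ⇒ 13p ≥ 10 ⇒ p ≥ 10/13.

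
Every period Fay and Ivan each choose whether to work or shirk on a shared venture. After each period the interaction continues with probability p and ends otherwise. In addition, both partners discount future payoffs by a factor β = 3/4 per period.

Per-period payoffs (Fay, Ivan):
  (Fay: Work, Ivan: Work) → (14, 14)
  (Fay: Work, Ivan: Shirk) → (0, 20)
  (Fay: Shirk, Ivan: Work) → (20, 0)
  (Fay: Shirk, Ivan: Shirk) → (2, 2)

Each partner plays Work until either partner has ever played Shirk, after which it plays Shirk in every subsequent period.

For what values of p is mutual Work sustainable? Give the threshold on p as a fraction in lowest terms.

Expected continuation weight on next period's payoff is β·p = 3/4·p, which plays the role of the discount factor.
Cooperation requires 3/4·p ≥ (20−14)/(20−2) = 1/3, hence p ≥ 4/9.

4/9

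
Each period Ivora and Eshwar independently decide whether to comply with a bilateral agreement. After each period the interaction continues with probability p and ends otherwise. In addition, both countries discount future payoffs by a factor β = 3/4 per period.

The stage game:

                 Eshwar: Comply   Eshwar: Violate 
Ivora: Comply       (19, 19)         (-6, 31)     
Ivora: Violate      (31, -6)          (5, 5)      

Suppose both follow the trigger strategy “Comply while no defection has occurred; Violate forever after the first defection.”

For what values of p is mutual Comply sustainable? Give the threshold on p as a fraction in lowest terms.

Expected continuation weight on next period's payoff is β·p = 3/4·p, which plays the role of the discount factor.
Cooperation requires 3/4·p ≥ (31−19)/(31−5) = 6/13, hence p ≥ 8/13.

8/13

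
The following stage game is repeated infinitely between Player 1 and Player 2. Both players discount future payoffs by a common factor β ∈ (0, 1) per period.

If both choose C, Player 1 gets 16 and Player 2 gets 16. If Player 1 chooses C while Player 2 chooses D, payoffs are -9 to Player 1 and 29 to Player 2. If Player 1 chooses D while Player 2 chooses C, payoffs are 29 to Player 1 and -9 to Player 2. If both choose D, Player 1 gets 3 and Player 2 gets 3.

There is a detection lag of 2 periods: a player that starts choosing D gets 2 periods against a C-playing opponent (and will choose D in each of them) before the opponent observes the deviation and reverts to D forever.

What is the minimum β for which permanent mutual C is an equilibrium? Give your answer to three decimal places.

0.707

The best deviation is to choose D for all 2 undetected periods, earning 29 each, then 3 forever once detected.
Deviation value: 29(1−β^2)/(1−β) + 3β^2/(1−β); cooperation value: 16/(1−β).
IC: 16 ≥ 29(1−β^2) + 3β^2 = 29 − 26β^2.
So β^2 ≥ 13/26 = 1/2, giving β ≥ (1/2)^(1/2) ≈ 0.707.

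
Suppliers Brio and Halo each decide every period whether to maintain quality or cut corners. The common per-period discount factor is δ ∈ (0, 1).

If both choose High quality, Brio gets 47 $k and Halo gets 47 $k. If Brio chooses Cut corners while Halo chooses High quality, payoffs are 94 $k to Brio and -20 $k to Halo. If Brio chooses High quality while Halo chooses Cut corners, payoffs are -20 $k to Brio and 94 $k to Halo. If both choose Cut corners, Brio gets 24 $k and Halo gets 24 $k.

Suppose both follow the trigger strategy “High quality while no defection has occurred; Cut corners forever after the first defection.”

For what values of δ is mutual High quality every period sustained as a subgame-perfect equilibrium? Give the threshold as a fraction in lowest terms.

47/70

Cooperation forever yields 47 each period: 47/(1−δ).
Deviating yields 94 once, then 24 forever: 94 + 24δ/(1−δ).
No profitable deviation requires 47/(1−δ) ≥ 94 + 24δ/(1−δ).
Multiplying by (1−δ): 47 ≥ 94(1−δ) + 24δ = 94 − 70δ.
So 70δ ≥ 47, i.e. δ ≥ 47/70.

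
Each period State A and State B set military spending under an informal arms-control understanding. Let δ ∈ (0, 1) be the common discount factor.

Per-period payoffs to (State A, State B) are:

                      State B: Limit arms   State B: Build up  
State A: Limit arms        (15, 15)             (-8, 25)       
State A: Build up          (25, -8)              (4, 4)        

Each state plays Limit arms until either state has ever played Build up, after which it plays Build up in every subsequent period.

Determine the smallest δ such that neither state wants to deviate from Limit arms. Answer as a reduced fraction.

10/21

Under grim trigger the critical discount factor is (T−C)/(T−P) with T = 25, C = 15, P = 4.
δ* = (25−15)/(25−4) = 10/21.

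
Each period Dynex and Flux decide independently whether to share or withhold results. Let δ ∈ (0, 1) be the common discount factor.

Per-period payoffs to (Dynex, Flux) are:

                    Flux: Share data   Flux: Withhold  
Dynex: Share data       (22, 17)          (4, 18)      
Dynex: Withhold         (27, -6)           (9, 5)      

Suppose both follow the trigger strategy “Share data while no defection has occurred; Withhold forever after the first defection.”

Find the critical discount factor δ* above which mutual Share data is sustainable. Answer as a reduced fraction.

5/18

For Dynex: deviation gain 27−22 = 5, per-period punishment loss 22−9 = 13. IC gives δ ≥ 5/18.
For Flux: gain 1, loss 12 per period, so δ ≥ 1/13.
The tighter constraint is Dynex's, so cooperation needs δ ≥ 5/18.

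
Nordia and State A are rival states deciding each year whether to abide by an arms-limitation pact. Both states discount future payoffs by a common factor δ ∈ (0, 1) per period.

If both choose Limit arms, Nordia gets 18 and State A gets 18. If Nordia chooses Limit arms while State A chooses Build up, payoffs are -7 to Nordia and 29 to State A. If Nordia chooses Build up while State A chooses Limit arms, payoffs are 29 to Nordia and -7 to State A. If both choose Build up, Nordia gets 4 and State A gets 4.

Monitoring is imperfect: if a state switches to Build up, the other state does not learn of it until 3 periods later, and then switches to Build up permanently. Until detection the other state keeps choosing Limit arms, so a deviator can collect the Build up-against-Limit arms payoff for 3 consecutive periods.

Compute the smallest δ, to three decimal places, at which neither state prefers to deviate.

0.761

A deviator earns 29 for 3 periods, then 4 forever; cooperating earns 18 forever. Multiplying the IC by (1−δ):
18 ≥ 29(1−δ^3) + 4δ^3, so 25·δ^3 ≥ 11 and δ^3 ≥ 11/25.
δ ≥ (11/25)^(1/3) ≈ 0.761.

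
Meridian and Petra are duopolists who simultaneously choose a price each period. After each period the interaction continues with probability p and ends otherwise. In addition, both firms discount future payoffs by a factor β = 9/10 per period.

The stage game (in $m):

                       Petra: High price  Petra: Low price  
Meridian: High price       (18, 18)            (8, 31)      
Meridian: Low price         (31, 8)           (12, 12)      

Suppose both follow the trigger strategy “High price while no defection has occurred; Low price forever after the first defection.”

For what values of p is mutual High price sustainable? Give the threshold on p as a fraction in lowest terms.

130/171

Expected continuation weight on next period's payoff is β·p = 9/10·p, which plays the role of the discount factor.
Cooperation requires 9/10·p ≥ (31−18)/(31−12) = 13/19, hence p ≥ 130/171.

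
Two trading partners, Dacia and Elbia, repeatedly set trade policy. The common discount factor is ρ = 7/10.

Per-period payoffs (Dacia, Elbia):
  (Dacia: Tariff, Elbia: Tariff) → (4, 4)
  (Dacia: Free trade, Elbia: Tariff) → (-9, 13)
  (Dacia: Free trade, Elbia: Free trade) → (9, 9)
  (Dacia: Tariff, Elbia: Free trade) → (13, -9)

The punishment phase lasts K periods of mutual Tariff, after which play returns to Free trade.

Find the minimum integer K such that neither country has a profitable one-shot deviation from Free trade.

No profitable deviation requires (9−4)(ρ+…+ρ^K) ≥ 13−9, i.e. ρ+…+ρ^K ≥ 4/5 ≈ 0.8000.
With ρ = 7/10, the partial sums are K=1: 0.7000, K=2: 1.1900.
K = 2 is the first length at which the sum reaches 0.8000.

2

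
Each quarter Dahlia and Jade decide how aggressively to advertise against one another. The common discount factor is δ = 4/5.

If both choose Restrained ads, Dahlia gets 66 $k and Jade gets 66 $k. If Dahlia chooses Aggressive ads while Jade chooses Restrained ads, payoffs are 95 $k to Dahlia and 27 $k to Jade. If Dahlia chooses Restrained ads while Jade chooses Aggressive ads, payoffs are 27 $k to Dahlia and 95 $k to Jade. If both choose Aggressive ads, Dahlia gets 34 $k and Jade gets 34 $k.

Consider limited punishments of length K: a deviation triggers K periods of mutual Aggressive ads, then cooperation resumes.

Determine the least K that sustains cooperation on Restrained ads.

Need Σ_{k=1}^{K} δ^k ≥ (95−66)/(66−34) = 0.9062 at δ = 4/5.
At K = 1 the sum is 0.8000 < 0.9062; at K = 2 it is 1.4400 ≥ 0.9062.
So the minimum punishment length is K = 2.

2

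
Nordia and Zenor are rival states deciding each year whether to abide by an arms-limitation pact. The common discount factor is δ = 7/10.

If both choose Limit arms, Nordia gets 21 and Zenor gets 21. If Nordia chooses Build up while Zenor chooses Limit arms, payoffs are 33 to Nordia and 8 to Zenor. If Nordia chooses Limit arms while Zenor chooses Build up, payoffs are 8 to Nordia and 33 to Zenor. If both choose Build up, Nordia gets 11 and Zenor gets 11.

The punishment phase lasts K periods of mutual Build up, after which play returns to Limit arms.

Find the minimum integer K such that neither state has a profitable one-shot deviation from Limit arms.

IC: δ(1−δ^K)/(1−δ) ≥ (33−21)/(21−11) = 6/5.
With δ = 7/10: need 1 − δ^K ≥ 6/5·(1−7/10)/(7/10), i.e. δ^K ≤ 0.4857.
Since (7/10)^2 = 0.4900 and (7/10)^3 = 0.3430, the smallest such K is 3.

3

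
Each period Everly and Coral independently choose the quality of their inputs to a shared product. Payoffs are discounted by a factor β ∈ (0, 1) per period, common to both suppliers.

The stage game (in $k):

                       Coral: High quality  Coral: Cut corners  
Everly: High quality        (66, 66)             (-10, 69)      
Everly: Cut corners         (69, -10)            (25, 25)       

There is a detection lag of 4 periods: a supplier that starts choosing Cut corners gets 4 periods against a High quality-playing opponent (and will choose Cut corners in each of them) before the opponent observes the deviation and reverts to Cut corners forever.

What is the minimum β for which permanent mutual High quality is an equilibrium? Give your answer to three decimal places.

0.511

Deviating for the 4 undetected periods gains 69−66 = 3 per period over cooperation, then loses 66−25 = 41 per period forever once punishment starts.
Gain: 3(1 + β + … + β^3); loss: 41·β^4/(1−β).
No profitable deviation ⇔ 3(1−β^4) ≤ 41·β^4, i.e. β^4 ≥ 3/(3+41) = 3/44.
Hence β ≥ (3/44)^(1/4) ≈ 0.511.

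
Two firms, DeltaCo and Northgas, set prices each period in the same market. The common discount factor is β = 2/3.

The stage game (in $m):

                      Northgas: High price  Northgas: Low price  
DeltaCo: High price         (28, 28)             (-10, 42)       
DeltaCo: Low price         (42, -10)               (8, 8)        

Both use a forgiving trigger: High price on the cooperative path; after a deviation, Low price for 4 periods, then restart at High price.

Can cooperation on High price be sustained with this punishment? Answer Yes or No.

A one-shot deviation gives 42 now, then 8 for 4 periods, then back to 28.
Gain from deviating: (42−28) today; loss: (28−8) in each of the next 4 periods.
No-deviation condition: (28−8)(β+…+β^4) ≥ 42−28, i.e. β+…+β^4 ≥ 7/10.
At β = 2/3: β+…+β^4 = 1.6049 ≥ 0.7000.
So cooperation is sustainable.

Yes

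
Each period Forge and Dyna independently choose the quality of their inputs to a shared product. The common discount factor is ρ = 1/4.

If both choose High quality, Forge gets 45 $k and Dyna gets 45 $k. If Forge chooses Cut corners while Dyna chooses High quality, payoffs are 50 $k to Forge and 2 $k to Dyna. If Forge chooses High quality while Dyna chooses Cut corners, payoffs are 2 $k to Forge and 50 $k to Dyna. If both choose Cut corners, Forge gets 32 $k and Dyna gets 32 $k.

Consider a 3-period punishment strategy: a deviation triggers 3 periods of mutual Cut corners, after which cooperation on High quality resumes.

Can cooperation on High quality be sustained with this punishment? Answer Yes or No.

IC: ρ+…+ρ^3 ≥ (50−45)/(45−32) = 5/13.
At ρ = 1/4: partial sum = 0.3281 < 0.3846. Cooperation not sustainable.

No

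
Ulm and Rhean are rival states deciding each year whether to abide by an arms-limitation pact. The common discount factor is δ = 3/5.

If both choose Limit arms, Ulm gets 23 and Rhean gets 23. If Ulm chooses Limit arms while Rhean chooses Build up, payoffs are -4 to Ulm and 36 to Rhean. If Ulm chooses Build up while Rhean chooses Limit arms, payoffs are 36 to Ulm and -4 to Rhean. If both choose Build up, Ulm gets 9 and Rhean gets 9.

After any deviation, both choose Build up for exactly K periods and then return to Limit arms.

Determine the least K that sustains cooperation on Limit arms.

2

Need Σ_{k=1}^{K} δ^k ≥ (36−23)/(23−9) = 0.9286 at δ = 3/5.
At K = 1 the sum is 0.6000 < 0.9286; at K = 2 it is 0.9600 ≥ 0.9286.
So the minimum punishment length is K = 2.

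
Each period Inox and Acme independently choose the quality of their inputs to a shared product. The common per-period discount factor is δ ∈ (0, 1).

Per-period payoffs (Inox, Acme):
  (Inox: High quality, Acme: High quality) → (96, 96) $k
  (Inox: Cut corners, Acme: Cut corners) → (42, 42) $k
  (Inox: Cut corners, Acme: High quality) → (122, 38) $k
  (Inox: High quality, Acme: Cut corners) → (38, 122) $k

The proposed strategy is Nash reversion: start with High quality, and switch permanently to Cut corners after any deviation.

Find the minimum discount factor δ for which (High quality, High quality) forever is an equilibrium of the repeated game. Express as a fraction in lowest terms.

96/(1−δ) ≥ 122 + 42δ/(1−δ)
96 ≥ 122 − 80δ
δ ≥ 26/80 = 13/40.

13/40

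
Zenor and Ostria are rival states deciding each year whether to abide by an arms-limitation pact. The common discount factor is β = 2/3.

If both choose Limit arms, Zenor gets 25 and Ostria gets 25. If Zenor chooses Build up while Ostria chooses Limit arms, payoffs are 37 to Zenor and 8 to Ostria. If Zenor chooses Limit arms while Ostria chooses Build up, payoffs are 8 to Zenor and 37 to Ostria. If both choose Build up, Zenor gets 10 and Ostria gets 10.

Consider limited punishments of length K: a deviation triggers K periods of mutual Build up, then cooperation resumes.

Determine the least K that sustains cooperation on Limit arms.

Need Σ_{k=1}^{K} β^k ≥ (37−25)/(25−10) = 0.8000 at β = 2/3.
At K = 1 the sum is 0.6667 < 0.8000; at K = 2 it is 1.1111 ≥ 0.8000.
So the minimum punishment length is K = 2.

2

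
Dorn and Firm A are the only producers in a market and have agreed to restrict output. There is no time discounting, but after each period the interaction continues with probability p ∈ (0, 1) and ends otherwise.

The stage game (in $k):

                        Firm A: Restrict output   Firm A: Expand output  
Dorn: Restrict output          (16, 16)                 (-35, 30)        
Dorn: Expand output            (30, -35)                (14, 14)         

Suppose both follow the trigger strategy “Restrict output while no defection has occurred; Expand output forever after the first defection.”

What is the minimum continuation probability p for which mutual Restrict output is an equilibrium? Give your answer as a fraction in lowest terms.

Expected cooperation value is 16 + p·16 + p²·16 + … = 16/(1−p); deviation gives 30 + p·14/(1−p).
16 ≥ 30(1−p) + 14p ⇒ 16p ≥ 14 ⇒ p ≥ 14/16 = 7/8.

7/8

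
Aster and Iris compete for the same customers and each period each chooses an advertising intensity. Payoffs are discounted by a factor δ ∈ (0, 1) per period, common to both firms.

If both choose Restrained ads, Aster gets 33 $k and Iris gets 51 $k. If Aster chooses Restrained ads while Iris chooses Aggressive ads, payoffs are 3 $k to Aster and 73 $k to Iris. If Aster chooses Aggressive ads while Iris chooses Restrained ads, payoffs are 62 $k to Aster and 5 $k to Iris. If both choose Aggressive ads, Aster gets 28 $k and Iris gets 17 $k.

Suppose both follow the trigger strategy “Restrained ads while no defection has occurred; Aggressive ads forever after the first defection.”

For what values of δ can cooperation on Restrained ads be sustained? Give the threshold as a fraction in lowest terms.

Aster: cooperation gives 33 each period; deviation gives 62 once then 28 forever.
  33/(1−δ) ≥ 62 + 28δ/(1−δ) ⇒ δ ≥ 29/34.
Iris: cooperation gives 51 each period; deviation gives 73 once then 17 forever.
  δ ≥ 22/56 = 11/28.
Both must hold, so the binding constraint is Aster's: δ ≥ 29/34.

29/34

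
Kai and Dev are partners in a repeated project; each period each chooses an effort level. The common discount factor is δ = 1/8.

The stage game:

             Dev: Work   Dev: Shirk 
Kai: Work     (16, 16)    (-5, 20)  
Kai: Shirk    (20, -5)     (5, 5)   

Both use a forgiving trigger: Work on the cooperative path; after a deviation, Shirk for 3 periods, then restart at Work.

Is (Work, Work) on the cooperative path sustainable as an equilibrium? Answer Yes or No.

A one-shot deviation gives 20 now, then 5 for 3 periods, then back to 16.
Gain from deviating: (20−16) today; loss: (16−5) in each of the next 3 periods.
No-deviation condition: (16−5)(δ+…+δ^3) ≥ 20−16, i.e. δ+…+δ^3 ≥ 4/11.
At δ = 1/8: δ+…+δ^3 = 0.1426 < 0.3636.
So cooperation is not sustainable.

No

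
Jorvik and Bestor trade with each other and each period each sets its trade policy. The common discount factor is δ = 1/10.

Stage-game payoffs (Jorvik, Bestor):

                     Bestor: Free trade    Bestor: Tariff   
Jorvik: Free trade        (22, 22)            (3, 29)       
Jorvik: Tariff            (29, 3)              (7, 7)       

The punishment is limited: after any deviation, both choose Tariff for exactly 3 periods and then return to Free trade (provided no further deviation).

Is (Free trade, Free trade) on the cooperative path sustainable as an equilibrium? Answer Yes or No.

No

A one-shot deviation gives 29 now, then 7 for 3 periods, then back to 22.
Gain from deviating: (29−22) today; loss: (22−7) in each of the next 3 periods.
No-deviation condition: (22−7)(δ+…+δ^3) ≥ 29−22, i.e. δ+…+δ^3 ≥ 7/15.
At δ = 1/10: δ+…+δ^3 = 0.1110 < 0.4667.
So cooperation is not sustainable.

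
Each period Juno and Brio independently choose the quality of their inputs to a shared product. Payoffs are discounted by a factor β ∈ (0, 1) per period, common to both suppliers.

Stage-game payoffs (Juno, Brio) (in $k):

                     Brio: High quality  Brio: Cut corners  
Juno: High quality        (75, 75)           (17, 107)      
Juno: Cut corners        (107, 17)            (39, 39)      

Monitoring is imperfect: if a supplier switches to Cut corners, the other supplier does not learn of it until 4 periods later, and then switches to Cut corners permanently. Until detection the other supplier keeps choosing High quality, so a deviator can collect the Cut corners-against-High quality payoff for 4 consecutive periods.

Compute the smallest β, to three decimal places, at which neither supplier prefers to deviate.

The best deviation is to choose Cut corners for all 4 undetected periods, earning 107 each, then 39 forever once detected.
Deviation value: 107(1−β^4)/(1−β) + 39β^4/(1−β); cooperation value: 75/(1−β).
IC: 75 ≥ 107(1−β^4) + 39β^4 = 107 − 68β^4.
So β^4 ≥ 32/68 = 8/17, giving β ≥ (8/17)^(1/4) ≈ 0.828.

0.828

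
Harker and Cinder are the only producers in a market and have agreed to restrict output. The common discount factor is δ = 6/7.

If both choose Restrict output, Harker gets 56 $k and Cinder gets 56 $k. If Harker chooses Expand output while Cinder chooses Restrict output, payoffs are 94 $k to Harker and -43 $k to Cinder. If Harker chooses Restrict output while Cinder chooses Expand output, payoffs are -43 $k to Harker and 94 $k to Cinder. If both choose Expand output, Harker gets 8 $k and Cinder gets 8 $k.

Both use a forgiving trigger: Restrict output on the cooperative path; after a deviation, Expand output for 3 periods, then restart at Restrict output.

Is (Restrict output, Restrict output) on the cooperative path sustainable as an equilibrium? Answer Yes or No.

A one-shot deviation gives 94 now, then 8 for 3 periods, then back to 56.
Gain from deviating: (94−56) today; loss: (56−8) in each of the next 3 periods.
No-deviation condition: (56−8)(δ+…+δ^3) ≥ 94−56, i.e. δ+…+δ^3 ≥ 19/24.
At δ = 6/7: δ+…+δ^3 = 2.2216 ≥ 0.7917.
So cooperation is sustainable.

Yes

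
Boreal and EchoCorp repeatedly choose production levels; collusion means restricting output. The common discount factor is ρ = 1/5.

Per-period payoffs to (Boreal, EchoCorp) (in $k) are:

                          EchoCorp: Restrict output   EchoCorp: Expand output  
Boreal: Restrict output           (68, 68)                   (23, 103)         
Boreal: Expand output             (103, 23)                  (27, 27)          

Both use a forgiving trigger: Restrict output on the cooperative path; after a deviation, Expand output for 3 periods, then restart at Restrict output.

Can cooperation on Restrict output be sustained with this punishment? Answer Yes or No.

No

IC: ρ+…+ρ^3 ≥ (103−68)/(68−27) = 35/41.
At ρ = 1/5: partial sum = 0.2480 < 0.8537. Cooperation not sustainable.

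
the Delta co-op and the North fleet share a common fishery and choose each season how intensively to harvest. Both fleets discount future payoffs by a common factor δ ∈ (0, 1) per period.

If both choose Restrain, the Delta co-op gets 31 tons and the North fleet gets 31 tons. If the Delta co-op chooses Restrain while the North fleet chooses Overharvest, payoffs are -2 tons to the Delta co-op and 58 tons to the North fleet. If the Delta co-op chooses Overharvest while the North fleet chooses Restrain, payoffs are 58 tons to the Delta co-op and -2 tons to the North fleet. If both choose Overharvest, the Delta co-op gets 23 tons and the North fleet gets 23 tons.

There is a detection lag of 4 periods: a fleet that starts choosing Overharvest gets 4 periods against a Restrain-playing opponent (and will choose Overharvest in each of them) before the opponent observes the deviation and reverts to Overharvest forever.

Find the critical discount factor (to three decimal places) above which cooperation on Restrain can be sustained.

0.937

A deviator earns 58 for 4 periods, then 23 forever; cooperating earns 31 forever. Multiplying the IC by (1−δ):
31 ≥ 58(1−δ^4) + 23δ^4, so 35·δ^4 ≥ 27 and δ^4 ≥ 27/35.
δ ≥ (27/35)^(1/4) ≈ 0.937.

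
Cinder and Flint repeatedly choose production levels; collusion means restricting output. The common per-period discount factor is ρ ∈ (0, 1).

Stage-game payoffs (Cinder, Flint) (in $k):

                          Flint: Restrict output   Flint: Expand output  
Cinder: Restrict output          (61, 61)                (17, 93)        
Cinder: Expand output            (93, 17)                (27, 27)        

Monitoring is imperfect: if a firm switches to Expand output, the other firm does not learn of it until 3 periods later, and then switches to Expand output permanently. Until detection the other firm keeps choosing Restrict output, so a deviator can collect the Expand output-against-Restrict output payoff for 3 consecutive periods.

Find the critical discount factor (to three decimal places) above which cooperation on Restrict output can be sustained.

Deviating for the 3 undetected periods gains 93−61 = 32 per period over cooperation, then loses 61−27 = 34 per period forever once punishment starts.
Gain: 32(1 + ρ + … + ρ^2); loss: 34·ρ^3/(1−ρ).
No profitable deviation ⇔ 32(1−ρ^3) ≤ 34·ρ^3, i.e. ρ^3 ≥ 32/(32+34) = 16/33.
Hence ρ ≥ (16/33)^(1/3) ≈ 0.786.

0.786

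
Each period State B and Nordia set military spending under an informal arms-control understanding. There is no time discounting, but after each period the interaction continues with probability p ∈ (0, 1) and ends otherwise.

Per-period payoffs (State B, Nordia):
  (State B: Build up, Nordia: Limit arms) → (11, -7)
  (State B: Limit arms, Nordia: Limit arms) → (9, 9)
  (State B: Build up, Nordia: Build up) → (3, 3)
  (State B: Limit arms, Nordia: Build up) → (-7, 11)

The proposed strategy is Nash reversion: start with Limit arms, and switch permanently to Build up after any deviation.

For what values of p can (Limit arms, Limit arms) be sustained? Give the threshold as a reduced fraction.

1/4

With no time discounting, the continuation probability p plays the role of the discount factor.
Grim-trigger IC: 9/(1−p) ≥ 11 + 3p/(1−p) ⇒ p ≥ (11−9)/(11−3) = 1/4.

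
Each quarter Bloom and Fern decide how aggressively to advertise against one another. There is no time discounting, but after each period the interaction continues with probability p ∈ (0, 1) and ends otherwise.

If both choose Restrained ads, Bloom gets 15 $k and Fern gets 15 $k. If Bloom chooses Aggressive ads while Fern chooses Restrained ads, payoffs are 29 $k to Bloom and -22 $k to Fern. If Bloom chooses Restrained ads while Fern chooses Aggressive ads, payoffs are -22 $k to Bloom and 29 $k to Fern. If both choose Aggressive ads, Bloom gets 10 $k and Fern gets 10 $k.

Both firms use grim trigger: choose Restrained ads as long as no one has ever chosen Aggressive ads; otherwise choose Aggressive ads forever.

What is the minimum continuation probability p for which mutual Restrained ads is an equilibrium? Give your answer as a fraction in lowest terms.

Expected cooperation value is 15 + p·15 + p²·15 + … = 15/(1−p); deviation gives 29 + p·10/(1−p).
15 ≥ 29(1−p) + 10p ⇒ 19p ≥ 14 ⇒ p ≥ 14/19.

14/19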